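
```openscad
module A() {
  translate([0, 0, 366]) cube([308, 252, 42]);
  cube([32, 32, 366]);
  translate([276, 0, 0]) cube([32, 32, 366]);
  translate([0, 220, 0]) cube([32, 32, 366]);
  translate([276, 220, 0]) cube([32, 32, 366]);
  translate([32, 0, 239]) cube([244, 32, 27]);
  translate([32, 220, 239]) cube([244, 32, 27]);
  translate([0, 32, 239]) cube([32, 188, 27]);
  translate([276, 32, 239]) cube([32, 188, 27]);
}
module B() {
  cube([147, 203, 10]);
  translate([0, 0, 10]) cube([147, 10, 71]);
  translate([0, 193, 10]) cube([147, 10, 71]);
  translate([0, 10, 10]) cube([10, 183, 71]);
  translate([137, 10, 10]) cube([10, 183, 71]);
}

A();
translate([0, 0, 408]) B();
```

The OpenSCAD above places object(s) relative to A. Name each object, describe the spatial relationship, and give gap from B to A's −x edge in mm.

A is a stool. B is an open box. The open box is on top of the stool. The gap from the open box to the stool's −x edge is 0 mm.

The open box's min-x is at 0; the stool's min-x is 0; gap = 0 mm.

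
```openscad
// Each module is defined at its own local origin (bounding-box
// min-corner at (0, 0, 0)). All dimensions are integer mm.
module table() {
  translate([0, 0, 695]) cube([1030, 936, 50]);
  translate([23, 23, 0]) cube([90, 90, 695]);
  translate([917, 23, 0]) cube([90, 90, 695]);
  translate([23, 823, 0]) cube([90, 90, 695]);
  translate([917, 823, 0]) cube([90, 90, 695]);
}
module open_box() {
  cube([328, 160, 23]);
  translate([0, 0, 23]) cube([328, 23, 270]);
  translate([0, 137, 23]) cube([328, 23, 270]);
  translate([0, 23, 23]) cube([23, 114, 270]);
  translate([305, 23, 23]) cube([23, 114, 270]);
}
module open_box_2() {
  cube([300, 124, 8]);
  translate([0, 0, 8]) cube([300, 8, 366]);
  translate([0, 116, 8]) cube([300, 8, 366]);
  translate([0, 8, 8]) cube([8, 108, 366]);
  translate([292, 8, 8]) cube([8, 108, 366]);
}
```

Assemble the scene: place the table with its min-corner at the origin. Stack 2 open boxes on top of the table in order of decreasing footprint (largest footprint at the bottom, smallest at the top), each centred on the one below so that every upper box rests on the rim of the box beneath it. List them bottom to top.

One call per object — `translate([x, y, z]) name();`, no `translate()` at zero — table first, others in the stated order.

table();
translate([351, 388, 745]) open_box();
translate([365, 406, 1038]) open_box_2();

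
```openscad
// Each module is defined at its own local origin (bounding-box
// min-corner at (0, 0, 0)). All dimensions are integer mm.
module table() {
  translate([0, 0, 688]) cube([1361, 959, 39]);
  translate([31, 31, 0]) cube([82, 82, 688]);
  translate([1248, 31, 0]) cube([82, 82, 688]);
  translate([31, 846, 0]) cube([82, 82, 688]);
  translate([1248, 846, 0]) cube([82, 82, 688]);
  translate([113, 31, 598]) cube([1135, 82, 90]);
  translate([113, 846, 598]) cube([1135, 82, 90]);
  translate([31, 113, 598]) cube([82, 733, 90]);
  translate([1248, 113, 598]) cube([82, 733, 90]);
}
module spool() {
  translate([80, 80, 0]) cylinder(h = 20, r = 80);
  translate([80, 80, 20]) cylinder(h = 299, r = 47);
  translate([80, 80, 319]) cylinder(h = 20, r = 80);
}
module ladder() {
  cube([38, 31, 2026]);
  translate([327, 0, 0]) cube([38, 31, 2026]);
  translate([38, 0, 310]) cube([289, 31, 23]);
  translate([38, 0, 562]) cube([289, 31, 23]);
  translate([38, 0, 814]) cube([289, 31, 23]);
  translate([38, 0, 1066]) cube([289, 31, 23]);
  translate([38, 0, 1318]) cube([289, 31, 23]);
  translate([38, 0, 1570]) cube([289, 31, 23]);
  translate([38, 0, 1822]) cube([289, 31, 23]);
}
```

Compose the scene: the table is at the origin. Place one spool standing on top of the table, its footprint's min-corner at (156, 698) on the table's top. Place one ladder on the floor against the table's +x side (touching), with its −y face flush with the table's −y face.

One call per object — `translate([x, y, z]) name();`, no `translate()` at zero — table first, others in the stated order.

table();
translate([156, 698, 727]) spool();
translate([1361, 0, 0]) ladder();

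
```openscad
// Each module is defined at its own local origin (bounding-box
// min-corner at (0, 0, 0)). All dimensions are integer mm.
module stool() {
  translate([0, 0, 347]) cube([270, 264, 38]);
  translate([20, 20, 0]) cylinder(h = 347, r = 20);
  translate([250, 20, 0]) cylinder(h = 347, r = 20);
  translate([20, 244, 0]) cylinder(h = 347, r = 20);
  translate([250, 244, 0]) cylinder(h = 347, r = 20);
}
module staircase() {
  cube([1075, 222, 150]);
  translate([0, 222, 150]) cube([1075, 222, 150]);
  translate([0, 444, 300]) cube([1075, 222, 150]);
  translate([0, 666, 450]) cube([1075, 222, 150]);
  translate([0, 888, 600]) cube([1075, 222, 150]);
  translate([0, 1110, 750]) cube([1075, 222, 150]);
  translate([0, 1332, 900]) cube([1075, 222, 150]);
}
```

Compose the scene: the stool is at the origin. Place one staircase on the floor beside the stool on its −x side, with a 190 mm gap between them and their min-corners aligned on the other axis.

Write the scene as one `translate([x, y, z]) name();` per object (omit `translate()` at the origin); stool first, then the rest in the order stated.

stool();
translate([-1265, 0, 0]) staircase();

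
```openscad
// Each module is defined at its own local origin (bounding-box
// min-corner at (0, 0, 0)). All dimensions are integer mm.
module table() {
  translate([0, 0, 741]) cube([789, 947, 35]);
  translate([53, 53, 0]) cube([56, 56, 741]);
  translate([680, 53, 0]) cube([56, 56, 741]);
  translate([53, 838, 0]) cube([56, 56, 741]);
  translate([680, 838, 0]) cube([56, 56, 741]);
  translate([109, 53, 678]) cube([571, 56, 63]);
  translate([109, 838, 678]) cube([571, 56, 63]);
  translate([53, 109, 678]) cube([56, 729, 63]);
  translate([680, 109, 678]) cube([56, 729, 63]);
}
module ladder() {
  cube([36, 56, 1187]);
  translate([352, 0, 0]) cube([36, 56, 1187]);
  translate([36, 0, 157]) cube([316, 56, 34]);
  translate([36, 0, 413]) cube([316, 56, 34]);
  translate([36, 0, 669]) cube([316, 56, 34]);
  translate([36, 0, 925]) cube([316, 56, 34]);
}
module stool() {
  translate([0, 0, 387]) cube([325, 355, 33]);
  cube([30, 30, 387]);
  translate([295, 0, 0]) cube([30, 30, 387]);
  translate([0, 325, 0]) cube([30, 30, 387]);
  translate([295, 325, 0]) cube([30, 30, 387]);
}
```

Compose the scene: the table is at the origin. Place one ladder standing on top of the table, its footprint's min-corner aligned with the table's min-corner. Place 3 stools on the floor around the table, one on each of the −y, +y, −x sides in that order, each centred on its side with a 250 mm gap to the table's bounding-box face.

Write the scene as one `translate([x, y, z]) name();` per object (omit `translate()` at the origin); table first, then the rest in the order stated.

table();
translate([0, 0, 776]) ladder();
translate([232, -605, 0]) stool();
translate([232, 1197, 0]) stool();
translate([-575, 296, 0]) stool();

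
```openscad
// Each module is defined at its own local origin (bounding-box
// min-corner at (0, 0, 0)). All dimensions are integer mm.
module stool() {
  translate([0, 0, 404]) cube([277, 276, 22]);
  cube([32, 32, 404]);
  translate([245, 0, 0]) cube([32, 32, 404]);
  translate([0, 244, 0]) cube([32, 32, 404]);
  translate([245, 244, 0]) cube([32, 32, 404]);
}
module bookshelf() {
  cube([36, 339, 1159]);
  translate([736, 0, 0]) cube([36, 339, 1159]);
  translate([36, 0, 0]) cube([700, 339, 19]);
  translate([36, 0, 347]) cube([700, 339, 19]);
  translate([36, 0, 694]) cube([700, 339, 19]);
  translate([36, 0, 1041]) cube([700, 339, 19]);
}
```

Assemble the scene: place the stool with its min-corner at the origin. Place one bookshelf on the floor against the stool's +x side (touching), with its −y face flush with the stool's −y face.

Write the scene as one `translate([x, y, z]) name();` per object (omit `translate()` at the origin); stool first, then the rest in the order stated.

stool();
translate([277, 0, 0]) bookshelf();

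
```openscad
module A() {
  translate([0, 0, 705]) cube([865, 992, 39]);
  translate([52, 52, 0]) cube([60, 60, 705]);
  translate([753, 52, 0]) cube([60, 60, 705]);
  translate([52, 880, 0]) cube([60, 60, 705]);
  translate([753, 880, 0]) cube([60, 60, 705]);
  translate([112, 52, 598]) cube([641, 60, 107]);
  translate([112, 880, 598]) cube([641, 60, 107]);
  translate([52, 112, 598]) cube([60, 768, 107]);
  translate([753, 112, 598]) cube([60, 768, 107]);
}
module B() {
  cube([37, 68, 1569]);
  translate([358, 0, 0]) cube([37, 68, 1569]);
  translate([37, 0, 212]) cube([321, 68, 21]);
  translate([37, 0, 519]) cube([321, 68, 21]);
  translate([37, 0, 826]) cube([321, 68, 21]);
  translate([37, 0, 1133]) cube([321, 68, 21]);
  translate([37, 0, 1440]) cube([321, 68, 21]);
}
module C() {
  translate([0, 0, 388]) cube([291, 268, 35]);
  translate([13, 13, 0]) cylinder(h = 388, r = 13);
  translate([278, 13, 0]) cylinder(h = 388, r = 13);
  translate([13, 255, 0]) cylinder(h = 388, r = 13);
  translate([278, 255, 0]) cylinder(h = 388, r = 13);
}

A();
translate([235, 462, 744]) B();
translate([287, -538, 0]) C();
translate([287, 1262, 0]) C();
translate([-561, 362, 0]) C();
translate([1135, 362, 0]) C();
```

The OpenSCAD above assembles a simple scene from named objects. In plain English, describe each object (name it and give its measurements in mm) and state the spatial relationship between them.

A is a rectangular dining table. The top is 865×992×39 mm with its upper surface at z = 744 mm. It stands on four 60×60 mm square legs, each inset 52 mm from the nearest pair of top edges, running from the floor to the underside of the top. Four apron rails, 60 mm thick and 107 mm tall, run between adjacent legs with their top edges flush with the underside of the top and their outer faces flush with the legs' outer faces.

B is a straight ladder. Two 37×68 mm vertical rails, 1569 mm tall, stand 395 mm apart (outside-to-outside) with their front faces coplanar on the −y side. 5 rungs, each 68 mm deep and 21 mm tall, span between the inner faces of the rails, front faces flush with the rails. The lowest rung's underside is at z = 212 mm and rungs are spaced 307 mm apart (underside to underside).

C is a simple wooden stool: a rectangular seat 291 mm (x) by 268 mm (y), 35 mm thick, top face at z = 423 mm, on four round legs, each 26 mm in diameter. The legs rest on z = 0, each leg's axis is inset half a diameter from the nearest pair of seat edges (so the leg's bounding box is flush with the corner).

The ladder is on top of the table, centred. Four stools sit around the table at the −y, +y, −x, +x sides.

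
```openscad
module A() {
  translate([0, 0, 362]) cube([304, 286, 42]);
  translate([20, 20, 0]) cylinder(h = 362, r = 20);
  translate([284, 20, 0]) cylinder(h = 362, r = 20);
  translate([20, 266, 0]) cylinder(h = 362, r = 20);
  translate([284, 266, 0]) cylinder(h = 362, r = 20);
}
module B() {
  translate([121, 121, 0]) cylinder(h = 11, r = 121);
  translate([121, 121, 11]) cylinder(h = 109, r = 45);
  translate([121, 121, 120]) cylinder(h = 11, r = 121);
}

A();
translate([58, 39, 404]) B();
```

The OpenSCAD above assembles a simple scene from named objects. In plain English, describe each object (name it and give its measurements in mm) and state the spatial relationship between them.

A is a simple wooden stool: a rectangular seat 304 mm (x) by 286 mm (y), 42 mm thick, top face at z = 404 mm, on four round legs, each 40 mm in diameter. The legs rest on z = 0, each leg's axis is inset half a diameter from the nearest pair of seat edges (so the leg's bounding box is flush with the corner).

B is a spool: two coaxial disc flanges of radius 121 mm and thickness 11 mm, joined by a core cylinder of radius 45 mm and height 109 mm. The lower flange rests on z = 0 and the three cylinders share a vertical axis.

The spool is on top of the stool.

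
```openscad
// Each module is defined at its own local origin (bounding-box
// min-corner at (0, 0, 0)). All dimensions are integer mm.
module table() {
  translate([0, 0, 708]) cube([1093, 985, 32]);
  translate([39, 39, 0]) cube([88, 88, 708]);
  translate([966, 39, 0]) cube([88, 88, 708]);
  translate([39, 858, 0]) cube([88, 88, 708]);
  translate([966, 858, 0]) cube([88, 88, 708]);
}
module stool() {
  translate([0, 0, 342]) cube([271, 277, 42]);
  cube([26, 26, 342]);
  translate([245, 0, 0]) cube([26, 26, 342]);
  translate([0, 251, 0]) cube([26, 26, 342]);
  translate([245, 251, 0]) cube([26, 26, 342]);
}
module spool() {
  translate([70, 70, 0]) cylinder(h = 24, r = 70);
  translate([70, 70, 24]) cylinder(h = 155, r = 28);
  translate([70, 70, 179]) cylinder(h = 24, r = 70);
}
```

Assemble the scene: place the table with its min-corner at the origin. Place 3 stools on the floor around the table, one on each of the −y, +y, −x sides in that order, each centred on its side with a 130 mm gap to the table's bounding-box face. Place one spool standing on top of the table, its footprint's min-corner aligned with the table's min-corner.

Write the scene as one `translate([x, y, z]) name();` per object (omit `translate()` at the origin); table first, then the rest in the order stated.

table();
translate([411, -407, 0]) stool();
translate([411, 1115, 0]) stool();
translate([-401, 354, 0]) stool();
translate([0, 0, 740]) spool();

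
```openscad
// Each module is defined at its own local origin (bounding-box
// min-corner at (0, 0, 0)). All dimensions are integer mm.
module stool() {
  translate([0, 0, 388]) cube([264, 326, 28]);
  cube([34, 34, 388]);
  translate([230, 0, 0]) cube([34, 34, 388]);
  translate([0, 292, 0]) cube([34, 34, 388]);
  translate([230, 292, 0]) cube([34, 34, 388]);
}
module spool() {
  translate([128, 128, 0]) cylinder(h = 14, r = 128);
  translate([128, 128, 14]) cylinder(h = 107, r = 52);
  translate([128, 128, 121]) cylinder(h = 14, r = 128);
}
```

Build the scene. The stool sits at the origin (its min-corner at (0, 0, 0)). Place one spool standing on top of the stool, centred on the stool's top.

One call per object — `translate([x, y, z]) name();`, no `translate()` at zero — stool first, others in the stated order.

stool();
translate([4, 35, 416]) spool();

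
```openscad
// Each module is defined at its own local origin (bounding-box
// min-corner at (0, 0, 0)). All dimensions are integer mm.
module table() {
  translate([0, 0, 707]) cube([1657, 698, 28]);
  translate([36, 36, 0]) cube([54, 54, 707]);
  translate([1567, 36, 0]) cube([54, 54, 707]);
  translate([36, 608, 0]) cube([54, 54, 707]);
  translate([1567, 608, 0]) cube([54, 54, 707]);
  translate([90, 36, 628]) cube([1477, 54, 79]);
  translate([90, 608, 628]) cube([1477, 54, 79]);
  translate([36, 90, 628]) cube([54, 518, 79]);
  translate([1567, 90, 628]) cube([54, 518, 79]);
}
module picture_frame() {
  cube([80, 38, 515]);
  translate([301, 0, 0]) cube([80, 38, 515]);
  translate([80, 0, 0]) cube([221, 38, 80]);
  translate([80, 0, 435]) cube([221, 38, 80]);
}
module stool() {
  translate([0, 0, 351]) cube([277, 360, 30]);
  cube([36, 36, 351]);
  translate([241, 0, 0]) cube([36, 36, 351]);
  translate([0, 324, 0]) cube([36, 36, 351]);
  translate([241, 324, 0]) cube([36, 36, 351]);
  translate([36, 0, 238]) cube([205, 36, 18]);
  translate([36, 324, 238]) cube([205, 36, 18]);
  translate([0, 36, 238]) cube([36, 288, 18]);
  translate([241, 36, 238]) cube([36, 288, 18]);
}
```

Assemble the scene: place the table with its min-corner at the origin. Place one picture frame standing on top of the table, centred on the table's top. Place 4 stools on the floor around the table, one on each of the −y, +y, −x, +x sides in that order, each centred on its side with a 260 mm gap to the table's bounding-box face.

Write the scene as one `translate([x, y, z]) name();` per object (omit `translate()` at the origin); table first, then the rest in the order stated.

table();
translate([638, 330, 735]) picture_frame();
translate([690, -620, 0]) stool();
translate([690, 958, 0]) stool();
translate([-537, 169, 0]) stool();
translate([1917, 169, 0]) stool();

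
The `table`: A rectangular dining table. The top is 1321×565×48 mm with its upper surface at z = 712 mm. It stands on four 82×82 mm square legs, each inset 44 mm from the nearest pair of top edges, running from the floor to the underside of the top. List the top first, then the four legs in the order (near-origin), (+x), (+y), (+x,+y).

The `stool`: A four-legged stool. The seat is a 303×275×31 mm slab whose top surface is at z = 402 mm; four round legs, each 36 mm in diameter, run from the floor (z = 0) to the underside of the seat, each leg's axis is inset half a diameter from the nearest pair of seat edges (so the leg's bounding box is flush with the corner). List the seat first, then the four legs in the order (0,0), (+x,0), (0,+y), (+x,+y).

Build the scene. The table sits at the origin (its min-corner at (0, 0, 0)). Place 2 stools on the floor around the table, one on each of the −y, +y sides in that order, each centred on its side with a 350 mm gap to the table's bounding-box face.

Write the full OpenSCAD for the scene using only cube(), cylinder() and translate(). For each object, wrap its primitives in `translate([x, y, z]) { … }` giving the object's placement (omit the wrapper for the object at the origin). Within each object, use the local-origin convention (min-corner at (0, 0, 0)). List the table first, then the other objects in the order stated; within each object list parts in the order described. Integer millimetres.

translate([0, 0, 664]) cube([1321, 565, 48]);
translate([44, 44, 0]) cube([82, 82, 664]);
translate([1195, 44, 0]) cube([82, 82, 664]);
translate([44, 439, 0]) cube([82, 82, 664]);
translate([1195, 439, 0]) cube([82, 82, 664]);
translate([509, -625, 0]) {
  translate([0, 0, 371]) cube([303, 275, 31]);
  translate([18, 18, 0]) cylinder(h = 371, r = 18);
  translate([285, 18, 0]) cylinder(h = 371, r = 18);
  translate([18, 257, 0]) cylinder(h = 371, r = 18);
  translate([285, 257, 0]) cylinder(h = 371, r = 18);
}
translate([509, 915, 0]) {
  translate([0, 0, 371]) cube([303, 275, 31]);
  translate([18, 18, 0]) cylinder(h = 371, r = 18);
  translate([285, 18, 0]) cylinder(h = 371, r = 18);
  translate([18, 257, 0]) cylinder(h = 371, r = 18);
  translate([285, 257, 0]) cylinder(h = 371, r = 18);
}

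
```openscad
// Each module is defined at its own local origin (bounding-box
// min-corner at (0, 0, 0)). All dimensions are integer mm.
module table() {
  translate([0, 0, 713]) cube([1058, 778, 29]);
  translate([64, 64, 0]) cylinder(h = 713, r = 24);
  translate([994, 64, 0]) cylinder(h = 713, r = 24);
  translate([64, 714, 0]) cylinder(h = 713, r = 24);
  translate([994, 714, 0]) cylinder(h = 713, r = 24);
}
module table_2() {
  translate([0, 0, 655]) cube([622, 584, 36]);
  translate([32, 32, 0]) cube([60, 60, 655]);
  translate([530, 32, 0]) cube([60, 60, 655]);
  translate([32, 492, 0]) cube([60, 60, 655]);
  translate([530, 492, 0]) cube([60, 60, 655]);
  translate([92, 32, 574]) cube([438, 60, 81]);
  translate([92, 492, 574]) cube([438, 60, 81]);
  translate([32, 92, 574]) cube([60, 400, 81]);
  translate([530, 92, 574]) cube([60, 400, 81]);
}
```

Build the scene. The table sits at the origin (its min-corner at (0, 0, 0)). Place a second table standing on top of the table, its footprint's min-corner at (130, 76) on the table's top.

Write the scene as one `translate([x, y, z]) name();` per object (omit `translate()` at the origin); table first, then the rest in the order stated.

table();
translate([130, 76, 742]) table_2();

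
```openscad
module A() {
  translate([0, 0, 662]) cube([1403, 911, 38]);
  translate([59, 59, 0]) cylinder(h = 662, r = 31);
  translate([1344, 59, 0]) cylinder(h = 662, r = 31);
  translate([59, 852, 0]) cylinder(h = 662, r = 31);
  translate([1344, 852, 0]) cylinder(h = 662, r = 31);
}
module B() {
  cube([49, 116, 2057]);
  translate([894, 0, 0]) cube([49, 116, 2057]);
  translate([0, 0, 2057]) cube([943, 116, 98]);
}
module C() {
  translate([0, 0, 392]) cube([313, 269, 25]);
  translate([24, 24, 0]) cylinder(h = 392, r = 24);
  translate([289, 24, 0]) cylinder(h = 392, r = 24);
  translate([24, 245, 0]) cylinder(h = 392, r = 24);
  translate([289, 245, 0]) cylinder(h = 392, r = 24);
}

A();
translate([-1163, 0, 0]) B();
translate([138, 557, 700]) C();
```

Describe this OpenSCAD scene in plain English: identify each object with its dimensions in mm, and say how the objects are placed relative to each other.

A is a rectangular dining table. The top is 1403×911×38 mm with its upper surface at z = 700 mm. It stands on four round legs of 62 mm diameter, each leg's bounding box inset 28 mm from the nearest pair of top edges, running from the floor to the underside of the top.

B is a door frame. The clear opening is 845 mm wide and 2057 mm high. Two 49 mm wide jambs, 116 mm deep, stand either side of the opening from the floor to the top of the opening. A 98 mm thick head sits across the top of both jambs, spanning the full outside width of the frame.

C is a four-legged stool. The seat is 313×269 mm, 25 mm thick, top at z = 417 mm. It stands on four round legs, each 48 mm in diameter, from z = 0 to the seat underside, each leg's axis is inset half a diameter from the nearest pair of seat edges (so the leg's bounding box is flush with the corner).

The door frame is on the floor beside the table on its −x side. The stool is on top of the table.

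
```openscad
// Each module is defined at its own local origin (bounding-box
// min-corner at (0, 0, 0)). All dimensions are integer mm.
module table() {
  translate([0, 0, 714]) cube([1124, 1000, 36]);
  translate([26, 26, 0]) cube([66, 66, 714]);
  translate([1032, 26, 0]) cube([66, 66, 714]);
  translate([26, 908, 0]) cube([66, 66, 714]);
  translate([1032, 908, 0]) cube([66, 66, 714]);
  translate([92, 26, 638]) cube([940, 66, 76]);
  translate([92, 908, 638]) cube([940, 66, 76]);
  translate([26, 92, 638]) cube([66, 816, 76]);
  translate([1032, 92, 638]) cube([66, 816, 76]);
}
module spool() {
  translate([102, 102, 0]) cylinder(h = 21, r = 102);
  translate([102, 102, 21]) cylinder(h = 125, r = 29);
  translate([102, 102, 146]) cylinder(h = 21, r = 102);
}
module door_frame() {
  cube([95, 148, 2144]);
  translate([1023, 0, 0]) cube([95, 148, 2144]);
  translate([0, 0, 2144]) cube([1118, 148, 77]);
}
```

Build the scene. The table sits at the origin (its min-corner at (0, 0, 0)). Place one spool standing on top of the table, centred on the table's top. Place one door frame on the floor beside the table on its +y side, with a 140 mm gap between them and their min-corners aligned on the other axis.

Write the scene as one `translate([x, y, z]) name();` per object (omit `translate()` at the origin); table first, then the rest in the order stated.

table();
translate([460, 398, 750]) spool();
translate([0, 1140, 0]) door_frame();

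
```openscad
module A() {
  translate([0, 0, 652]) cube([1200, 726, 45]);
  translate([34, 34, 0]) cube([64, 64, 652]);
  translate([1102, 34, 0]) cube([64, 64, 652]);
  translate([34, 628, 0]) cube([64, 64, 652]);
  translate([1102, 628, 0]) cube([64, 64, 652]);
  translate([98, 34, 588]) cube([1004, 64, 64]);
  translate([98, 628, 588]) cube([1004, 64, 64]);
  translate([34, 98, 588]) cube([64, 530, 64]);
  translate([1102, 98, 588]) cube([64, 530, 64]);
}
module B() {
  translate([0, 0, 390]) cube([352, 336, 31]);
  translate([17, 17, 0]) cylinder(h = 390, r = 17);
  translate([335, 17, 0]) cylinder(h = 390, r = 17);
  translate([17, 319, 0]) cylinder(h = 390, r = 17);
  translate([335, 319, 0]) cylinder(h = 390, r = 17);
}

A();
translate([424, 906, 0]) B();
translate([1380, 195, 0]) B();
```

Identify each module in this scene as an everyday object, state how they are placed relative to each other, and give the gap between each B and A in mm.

Each stool's nearest face is 180 mm from the table's bounding box.

A is a table. B is a stool. Two stools sit around the table at the +y, +x sides. The gap between each stool and the table is 180 mm.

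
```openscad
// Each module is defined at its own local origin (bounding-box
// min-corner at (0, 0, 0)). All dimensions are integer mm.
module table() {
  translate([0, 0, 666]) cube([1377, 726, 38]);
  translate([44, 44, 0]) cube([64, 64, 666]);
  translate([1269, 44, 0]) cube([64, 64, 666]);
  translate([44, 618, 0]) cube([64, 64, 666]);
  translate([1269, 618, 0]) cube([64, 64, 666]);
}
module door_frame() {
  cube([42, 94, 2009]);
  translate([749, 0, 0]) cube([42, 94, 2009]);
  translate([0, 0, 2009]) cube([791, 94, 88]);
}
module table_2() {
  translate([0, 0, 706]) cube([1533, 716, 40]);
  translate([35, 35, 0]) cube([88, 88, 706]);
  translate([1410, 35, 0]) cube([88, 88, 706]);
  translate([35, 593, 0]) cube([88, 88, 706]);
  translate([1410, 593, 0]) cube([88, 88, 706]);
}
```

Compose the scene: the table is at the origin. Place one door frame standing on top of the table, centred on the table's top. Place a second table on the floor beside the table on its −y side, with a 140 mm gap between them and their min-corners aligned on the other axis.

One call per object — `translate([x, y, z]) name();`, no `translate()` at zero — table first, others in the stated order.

table();
translate([293, 316, 704]) door_frame();
translate([0, -856, 0]) table_2();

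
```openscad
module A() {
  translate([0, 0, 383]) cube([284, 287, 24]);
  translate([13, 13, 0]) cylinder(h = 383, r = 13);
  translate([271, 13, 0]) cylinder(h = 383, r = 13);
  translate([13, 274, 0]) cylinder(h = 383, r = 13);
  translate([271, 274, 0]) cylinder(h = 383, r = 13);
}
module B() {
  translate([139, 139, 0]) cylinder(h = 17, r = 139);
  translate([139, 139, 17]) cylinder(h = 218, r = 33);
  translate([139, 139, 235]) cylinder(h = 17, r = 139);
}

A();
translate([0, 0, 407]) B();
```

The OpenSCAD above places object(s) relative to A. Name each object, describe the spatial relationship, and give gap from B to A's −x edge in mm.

A is a stool. B is a spool. The spool is on top of the stool. The gap from the spool to the stool's −x edge is 0 mm.

The spool's min-x is at 0; the stool's min-x is 0; gap = 0 mm.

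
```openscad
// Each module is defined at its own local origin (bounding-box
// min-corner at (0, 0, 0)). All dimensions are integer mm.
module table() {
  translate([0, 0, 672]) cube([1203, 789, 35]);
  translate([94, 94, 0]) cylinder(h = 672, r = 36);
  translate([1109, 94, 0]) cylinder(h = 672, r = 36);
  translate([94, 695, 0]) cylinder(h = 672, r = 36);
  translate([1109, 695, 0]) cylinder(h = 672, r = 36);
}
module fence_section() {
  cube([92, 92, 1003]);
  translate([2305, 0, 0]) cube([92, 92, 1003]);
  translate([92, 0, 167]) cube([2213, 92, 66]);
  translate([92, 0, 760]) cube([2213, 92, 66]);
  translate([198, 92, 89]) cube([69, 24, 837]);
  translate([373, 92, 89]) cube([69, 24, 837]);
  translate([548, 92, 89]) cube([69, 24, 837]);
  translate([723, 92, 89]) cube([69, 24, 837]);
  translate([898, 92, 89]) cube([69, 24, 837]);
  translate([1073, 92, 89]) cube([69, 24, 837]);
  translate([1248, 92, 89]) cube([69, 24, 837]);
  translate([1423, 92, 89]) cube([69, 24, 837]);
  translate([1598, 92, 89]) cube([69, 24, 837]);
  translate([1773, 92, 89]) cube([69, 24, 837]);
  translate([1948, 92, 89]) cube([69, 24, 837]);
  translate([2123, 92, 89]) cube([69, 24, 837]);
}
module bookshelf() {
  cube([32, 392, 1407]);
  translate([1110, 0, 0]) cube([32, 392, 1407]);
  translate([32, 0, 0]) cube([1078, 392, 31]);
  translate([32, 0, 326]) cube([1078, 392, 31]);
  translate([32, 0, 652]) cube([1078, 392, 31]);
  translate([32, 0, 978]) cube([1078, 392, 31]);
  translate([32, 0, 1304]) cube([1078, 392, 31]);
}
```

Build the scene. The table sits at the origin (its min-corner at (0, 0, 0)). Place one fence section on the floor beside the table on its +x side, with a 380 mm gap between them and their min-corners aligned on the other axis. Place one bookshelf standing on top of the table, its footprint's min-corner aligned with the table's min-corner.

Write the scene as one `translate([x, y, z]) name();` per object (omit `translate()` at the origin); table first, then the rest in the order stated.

table();
translate([1583, 0, 0]) fence_section();
translate([0, 0, 707]) bookshelf();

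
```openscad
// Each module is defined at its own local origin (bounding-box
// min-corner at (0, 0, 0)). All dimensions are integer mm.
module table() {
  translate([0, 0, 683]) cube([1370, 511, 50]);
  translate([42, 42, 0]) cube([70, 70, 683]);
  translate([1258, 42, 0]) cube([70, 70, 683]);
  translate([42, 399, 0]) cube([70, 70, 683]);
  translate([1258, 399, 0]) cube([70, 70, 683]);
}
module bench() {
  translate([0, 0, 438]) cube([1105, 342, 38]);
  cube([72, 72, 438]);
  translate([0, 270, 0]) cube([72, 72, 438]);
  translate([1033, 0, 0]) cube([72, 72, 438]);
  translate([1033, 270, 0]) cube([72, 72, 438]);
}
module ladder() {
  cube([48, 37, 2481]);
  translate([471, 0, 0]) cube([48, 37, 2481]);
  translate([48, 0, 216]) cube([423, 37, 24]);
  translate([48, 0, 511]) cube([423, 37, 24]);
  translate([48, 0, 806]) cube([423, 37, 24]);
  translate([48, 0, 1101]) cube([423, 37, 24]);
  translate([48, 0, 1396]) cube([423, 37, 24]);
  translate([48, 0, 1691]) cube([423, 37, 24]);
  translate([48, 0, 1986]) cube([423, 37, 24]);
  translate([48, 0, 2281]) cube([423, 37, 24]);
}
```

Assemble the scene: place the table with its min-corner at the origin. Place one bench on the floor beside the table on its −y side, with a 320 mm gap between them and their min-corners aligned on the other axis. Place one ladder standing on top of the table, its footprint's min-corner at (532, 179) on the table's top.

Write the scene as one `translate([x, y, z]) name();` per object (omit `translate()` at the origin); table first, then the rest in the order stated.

table();
translate([0, -662, 0]) bench();
translate([532, 179, 733]) ladder();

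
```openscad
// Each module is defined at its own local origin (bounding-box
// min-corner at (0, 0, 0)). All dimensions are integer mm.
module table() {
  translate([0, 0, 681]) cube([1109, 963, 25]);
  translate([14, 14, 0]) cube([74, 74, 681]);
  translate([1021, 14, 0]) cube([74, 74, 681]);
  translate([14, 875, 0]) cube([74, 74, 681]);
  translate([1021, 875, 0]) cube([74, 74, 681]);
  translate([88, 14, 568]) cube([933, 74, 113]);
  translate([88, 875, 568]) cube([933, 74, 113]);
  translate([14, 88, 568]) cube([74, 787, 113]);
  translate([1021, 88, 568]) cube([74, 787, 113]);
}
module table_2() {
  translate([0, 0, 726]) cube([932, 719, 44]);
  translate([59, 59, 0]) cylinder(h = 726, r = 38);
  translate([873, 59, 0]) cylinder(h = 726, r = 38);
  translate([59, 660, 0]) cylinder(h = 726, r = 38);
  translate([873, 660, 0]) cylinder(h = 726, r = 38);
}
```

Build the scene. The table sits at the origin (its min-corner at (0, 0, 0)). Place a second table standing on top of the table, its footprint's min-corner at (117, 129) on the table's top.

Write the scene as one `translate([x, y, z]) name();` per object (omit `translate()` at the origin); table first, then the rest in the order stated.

table();
translate([117, 129, 706]) table_2();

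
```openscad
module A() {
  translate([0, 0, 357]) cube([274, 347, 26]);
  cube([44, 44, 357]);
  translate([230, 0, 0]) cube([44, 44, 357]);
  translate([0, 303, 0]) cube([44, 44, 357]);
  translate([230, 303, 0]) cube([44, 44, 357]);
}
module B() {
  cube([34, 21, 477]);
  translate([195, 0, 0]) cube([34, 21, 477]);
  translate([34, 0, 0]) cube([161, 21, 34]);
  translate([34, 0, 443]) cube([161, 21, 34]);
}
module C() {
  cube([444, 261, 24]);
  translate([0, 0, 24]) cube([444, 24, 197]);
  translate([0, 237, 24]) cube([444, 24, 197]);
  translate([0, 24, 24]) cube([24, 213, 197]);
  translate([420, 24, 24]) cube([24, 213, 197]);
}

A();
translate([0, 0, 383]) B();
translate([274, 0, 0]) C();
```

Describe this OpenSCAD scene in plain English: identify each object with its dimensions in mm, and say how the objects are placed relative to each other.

A is a four-legged stool. The seat is a 274×347×26 mm slab whose top surface is at z = 383 mm; four square legs, each 44×44 mm in cross-section, run from the floor (z = 0) to the underside of the seat, each flush with a corner of the seat.

B is a picture frame with a 161×409 mm rectangular opening (x by z) and a uniform 34 mm border on every side. Frame depth is 21 mm along y. It is built from two vertical stiles running the full outside height and two horizontal rails spanning the gap between the stiles.

C is an open-topped rectangular box: outside dimensions 444×261×221 mm, with a uniform wall and base thickness of 24 mm. The base is a full 444×261 slab on the floor; four walls sit on top of the base. The front and back walls (the −y and +y sides) span the full width; the two side walls fit between them.

The picture frame is on top of the stool. The open box is against the stool's +x side, with their −y faces flush.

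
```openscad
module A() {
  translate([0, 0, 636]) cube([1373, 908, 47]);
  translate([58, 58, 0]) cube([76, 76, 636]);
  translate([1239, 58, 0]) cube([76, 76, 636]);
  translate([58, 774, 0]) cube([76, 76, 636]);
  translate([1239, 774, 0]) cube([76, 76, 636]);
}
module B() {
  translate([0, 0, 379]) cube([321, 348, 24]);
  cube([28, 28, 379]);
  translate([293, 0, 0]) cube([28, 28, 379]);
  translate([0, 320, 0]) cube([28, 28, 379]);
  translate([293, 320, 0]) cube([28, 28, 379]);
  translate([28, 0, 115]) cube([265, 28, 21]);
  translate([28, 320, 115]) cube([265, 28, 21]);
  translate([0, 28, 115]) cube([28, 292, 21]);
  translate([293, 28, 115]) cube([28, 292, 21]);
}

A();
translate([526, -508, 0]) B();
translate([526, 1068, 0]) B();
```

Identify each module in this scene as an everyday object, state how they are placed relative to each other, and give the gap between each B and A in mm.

Each stool's nearest face is 160 mm from the table's bounding box.

A is a table. B is a stool. Two stools sit around the table at the −y, +y sides. The gap between each stool and the table is 160 mm.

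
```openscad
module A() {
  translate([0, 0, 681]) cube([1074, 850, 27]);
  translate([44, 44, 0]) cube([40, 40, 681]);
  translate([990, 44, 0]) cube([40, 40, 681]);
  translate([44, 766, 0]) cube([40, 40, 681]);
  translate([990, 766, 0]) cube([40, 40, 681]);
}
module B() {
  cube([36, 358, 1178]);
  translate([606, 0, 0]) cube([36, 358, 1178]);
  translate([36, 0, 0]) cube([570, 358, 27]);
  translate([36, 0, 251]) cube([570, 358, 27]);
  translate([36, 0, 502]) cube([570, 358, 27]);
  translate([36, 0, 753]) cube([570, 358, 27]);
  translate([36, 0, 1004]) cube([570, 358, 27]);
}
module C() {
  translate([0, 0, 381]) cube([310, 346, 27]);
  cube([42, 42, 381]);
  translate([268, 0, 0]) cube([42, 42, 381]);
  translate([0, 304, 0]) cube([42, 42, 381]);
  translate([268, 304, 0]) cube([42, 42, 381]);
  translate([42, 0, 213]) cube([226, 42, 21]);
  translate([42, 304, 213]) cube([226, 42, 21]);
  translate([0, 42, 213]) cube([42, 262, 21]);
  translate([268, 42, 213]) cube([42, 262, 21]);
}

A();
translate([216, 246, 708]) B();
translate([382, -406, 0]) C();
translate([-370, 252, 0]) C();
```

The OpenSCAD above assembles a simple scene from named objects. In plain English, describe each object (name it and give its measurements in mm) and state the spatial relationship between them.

A is a rectangular dining table. The top is 1074×850×27 mm with its upper surface at z = 708 mm. It stands on four 40×40 mm square legs, each inset 44 mm from the nearest pair of top edges, running from the floor to the underside of the top.

B is a bookshelf 642 mm wide overall, 358 mm deep and 1178 mm tall. The two sides are 36 mm thick vertical panels. 5 horizontal shelves of 27 mm thickness span between the inner faces of the sides; the lowest shelf sits on the floor and shelves are stacked with a clear vertical gap of 224 mm between each pair.

C is a four-legged stool. The seat is 310×346 mm, 27 mm thick, top at z = 408 mm. It stands on four square legs, each 42×42 mm in cross-section, from z = 0 to the seat underside, each flush with a corner of the seat. Four stretchers, 42 mm wide and 21 mm tall, connect adjacent legs with their undersides at z = 213 mm, each running between the inner faces of the legs it joins and aligned with the legs' outer faces on the other axis.

The bookshelf is on top of the table, centred. Two stools sit around the table at the −y, −x sides.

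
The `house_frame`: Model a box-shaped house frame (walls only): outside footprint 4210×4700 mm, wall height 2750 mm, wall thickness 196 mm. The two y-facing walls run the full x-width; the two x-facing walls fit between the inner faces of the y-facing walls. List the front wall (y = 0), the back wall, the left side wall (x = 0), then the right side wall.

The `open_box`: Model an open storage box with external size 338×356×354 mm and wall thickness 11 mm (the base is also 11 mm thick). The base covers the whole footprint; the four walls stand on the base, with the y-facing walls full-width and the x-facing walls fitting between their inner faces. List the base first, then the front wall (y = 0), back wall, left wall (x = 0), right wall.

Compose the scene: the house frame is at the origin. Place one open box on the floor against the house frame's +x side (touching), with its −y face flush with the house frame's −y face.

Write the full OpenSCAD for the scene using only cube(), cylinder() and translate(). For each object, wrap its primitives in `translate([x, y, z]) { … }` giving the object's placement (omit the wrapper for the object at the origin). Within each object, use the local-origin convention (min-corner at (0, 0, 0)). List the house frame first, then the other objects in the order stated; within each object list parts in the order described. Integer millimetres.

cube([4210, 196, 2750]);
translate([0, 4504, 0]) cube([4210, 196, 2750]);
translate([0, 196, 0]) cube([196, 4308, 2750]);
translate([4014, 196, 0]) cube([196, 4308, 2750]);
translate([4210, 0, 0]) {
  cube([338, 356, 11]);
  translate([0, 0, 11]) cube([338, 11, 343]);
  translate([0, 345, 11]) cube([338, 11, 343]);
  translate([0, 11, 11]) cube([11, 334, 343]);
  translate([327, 11, 11]) cube([11, 334, 343]);
}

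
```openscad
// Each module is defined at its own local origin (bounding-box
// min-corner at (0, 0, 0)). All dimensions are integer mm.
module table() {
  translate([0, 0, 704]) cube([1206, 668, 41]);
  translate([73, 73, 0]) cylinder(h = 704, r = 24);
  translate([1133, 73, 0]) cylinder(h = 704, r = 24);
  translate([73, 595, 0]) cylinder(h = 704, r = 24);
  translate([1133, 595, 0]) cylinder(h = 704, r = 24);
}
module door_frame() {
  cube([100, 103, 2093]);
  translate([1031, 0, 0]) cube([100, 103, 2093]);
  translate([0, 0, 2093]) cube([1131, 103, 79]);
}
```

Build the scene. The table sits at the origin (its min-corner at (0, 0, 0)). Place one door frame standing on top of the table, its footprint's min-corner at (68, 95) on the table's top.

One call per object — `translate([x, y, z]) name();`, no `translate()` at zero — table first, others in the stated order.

table();
translate([68, 95, 745]) door_frame();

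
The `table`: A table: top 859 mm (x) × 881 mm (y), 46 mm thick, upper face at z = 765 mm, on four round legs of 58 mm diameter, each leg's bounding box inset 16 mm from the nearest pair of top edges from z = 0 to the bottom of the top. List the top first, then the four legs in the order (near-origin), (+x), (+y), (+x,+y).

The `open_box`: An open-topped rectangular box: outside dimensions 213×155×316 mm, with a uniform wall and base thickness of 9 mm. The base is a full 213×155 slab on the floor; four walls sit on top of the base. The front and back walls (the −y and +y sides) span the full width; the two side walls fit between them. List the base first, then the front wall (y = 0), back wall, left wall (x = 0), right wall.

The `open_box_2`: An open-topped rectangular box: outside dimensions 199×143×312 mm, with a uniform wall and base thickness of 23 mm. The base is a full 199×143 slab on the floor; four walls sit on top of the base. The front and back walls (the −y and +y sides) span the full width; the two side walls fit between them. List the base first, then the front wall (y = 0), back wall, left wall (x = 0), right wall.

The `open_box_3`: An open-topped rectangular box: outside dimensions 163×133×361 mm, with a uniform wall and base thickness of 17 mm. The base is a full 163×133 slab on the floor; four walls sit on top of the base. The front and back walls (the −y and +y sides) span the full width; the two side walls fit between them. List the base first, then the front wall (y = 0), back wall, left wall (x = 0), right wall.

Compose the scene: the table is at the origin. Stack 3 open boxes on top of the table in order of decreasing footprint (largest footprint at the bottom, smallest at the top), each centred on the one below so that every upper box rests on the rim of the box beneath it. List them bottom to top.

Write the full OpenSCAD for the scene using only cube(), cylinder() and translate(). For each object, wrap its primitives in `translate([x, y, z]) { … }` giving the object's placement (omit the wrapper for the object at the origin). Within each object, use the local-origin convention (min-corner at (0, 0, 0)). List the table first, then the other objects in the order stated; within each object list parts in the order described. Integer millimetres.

translate([0, 0, 719]) cube([859, 881, 46]);
translate([45, 45, 0]) cylinder(h = 719, r = 29);
translate([814, 45, 0]) cylinder(h = 719, r = 29);
translate([45, 836, 0]) cylinder(h = 719, r = 29);
translate([814, 836, 0]) cylinder(h = 719, r = 29);
translate([323, 363, 765]) {
  cube([213, 155, 9]);
  translate([0, 0, 9]) cube([213, 9, 307]);
  translate([0, 146, 9]) cube([213, 9, 307]);
  translate([0, 9, 9]) cube([9, 137, 307]);
  translate([204, 9, 9]) cube([9, 137, 307]);
}
translate([330, 369, 1081]) {
  cube([199, 143, 23]);
  translate([0, 0, 23]) cube([199, 23, 289]);
  translate([0, 120, 23]) cube([199, 23, 289]);
  translate([0, 23, 23]) cube([23, 97, 289]);
  translate([176, 23, 23]) cube([23, 97, 289]);
}
translate([348, 374, 1393]) {
  cube([163, 133, 17]);
  translate([0, 0, 17]) cube([163, 17, 344]);
  translate([0, 116, 17]) cube([163, 17, 344]);
  translate([0, 17, 17]) cube([17, 99, 344]);
  translate([146, 17, 17]) cube([17, 99, 344]);
}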